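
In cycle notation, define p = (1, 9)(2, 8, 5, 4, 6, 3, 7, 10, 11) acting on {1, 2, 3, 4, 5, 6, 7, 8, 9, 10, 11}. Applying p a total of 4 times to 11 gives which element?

11 lies in the 9-cycle (2, 8, 5, 4, 6, 3, 7, 10, 11).
Advancing 4 steps from 11: 11 → 2 → 8 → 5 → 4.

4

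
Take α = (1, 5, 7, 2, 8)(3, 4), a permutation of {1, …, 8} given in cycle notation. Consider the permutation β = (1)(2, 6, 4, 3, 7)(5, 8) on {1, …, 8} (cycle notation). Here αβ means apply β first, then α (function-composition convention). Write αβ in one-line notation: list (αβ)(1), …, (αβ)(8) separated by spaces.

5 6 2 4 1 3 8 7

Chase each element through β then α: 1 → 1 → 5; 2 → 6 → 6; 3 → 7 → 2; 4 → 3 → 4; 5 → 8 → 1; 6 → 4 → 3; 7 → 2 → 8; 8 → 5 → 7.
Collecting the images, αβ = [5 6 2 4 1 3 8 7].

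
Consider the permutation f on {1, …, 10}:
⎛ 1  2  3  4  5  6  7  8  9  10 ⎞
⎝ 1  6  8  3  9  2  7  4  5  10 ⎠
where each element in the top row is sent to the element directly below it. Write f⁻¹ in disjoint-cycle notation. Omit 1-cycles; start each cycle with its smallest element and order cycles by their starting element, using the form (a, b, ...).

(2, 6)(3, 4, 8)(5, 9)

First write f in disjoint cycles: (2, 6)(3, 8, 4)(5, 9).
Reversing each cycle (and rotating so the smallest element leads) gives f⁻¹ = (2, 6)(3, 4, 8)(5, 9).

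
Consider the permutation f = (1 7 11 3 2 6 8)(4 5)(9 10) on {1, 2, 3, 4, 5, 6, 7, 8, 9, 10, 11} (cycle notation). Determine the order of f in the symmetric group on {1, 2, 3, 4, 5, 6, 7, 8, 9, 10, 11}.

14

The disjoint cycles have lengths 7, 2, 2.
The order of f is the least common multiple of its cycle lengths: lcm(7, 2, 2) = 14.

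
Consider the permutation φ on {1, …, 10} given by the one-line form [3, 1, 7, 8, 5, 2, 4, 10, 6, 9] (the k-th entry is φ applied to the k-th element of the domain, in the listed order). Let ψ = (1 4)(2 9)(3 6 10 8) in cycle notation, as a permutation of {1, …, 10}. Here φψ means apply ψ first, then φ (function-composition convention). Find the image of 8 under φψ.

7

ψ(8) = 3, then φ(3) = 7; composing gives (φψ)(8) = 7.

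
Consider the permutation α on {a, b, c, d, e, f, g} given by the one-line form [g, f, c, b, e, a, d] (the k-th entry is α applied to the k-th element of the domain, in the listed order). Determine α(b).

b is element number 2 of the domain, and entry number 2 of the one-line form is f, so α(b) = f.

f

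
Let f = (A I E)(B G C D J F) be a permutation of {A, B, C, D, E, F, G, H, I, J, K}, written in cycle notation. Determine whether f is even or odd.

odd

The cycle lengths are 6, 3, 1, 1.
A cycle of length ℓ contributes ℓ−1 transpositions, so f is a product of 5 + 2 = 7 transpositions — odd.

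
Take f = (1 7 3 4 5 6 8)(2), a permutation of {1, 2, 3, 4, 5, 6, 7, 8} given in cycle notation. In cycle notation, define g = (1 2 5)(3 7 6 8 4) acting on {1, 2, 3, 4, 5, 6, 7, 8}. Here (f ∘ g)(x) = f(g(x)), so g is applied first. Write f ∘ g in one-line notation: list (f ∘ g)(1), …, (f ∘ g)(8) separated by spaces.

2 6 3 4 7 1 8 5

Chase each element through g then f: 1 → 2 → 2; 2 → 5 → 6; 3 → 7 → 3; 4 → 3 → 4; 5 → 1 → 7; 6 → 8 → 1; 7 → 6 → 8; 8 → 4 → 5.
So f ∘ g in one-line form is 2 6 3 4 7 1 8 5.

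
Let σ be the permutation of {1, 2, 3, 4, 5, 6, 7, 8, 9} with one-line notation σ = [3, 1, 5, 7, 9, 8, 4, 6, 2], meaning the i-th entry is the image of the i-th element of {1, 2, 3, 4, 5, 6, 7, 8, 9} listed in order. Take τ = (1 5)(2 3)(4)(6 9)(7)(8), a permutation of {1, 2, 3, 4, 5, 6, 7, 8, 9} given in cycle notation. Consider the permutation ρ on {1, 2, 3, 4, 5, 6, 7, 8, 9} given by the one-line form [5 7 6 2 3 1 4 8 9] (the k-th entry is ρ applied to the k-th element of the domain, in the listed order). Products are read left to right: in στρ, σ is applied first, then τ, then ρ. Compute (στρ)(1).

7

(στρ)(1) = ρ(τ(σ(1))). σ(1) = 3, then τ(3) = 2, then ρ(2) = 7, so the result is 7.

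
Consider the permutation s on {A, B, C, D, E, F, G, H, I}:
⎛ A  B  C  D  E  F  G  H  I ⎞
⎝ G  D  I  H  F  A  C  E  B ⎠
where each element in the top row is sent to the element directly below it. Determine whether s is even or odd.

even

In disjoint-cycle form the cycle lengths are 9.
A cycle of length ℓ contributes ℓ−1 transpositions, so s is a product of 8 transpositions — even.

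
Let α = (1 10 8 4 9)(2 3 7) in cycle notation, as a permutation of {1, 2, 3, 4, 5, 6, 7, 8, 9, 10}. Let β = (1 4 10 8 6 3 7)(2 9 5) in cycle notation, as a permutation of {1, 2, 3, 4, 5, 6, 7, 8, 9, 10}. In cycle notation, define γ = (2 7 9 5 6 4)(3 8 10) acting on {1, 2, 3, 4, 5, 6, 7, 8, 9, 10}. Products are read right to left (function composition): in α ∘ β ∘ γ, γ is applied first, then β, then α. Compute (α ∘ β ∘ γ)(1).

(α ∘ β ∘ γ)(1) = α(β(γ(1))). γ(1) = 1, then β(1) = 4, then α(4) = 9, so the result is 9.

9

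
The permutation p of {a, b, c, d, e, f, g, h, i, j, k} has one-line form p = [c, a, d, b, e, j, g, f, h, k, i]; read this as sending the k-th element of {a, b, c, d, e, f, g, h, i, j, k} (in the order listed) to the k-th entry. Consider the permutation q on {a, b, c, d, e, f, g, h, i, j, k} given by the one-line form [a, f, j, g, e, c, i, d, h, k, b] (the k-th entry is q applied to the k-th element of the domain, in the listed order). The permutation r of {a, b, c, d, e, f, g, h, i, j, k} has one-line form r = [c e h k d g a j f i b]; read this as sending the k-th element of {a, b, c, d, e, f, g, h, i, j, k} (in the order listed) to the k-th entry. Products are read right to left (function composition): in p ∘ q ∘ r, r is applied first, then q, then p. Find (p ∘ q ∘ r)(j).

Apply the permutations in order: r(j) = i, then q(i) = h, then p(h) = f. So (p ∘ q ∘ r)(j) = f.

f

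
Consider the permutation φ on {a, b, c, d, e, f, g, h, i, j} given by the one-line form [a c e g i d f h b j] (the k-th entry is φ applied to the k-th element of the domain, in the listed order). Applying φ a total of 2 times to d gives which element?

Tracing d → g → … returns to d after 3 steps, so d lies in a 3-cycle (d g f).
Stepping 2 places around the cycle: d → g → f.

f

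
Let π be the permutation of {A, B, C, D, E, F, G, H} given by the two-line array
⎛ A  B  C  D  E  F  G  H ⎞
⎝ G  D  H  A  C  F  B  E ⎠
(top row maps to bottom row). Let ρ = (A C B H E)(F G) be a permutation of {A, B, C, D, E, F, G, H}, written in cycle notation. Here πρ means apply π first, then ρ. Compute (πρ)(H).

A

First apply π: π(H) = E, then ρ(E) = A. Thus (πρ)(H) = A.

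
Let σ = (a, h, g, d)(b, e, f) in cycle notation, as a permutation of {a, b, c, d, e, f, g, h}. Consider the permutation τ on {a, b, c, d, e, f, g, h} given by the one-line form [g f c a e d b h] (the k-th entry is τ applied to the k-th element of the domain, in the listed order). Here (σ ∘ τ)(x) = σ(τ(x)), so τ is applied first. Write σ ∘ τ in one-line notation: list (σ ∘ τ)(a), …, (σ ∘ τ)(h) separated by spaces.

d b c h f a e g

(σ ∘ τ)(x) = σ(τ(x)). Computing each image: σ(τ(a)) = σ(g) = d, σ(τ(b)) = σ(f) = b, σ(τ(c)) = σ(c) = c, σ(τ(d)) = σ(a) = h, σ(τ(e)) = σ(e) = f, σ(τ(f)) = σ(d) = a, σ(τ(g)) = σ(b) = e, σ(τ(h)) = σ(h) = g.
Hence σ ∘ τ = [d b c h f a e g].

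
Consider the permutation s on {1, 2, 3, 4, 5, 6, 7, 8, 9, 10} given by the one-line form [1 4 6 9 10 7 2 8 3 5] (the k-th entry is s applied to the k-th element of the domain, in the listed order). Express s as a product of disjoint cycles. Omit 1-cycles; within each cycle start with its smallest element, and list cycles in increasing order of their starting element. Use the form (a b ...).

(2 4 9 3 6 7)(5 10)

From 2: 2 → 4 → 9 → 3 → 6 → 7 → 2, closing the cycle (2 4 9 3 6 7).
Continuing from each remaining unvisited element yields (2 4 9 3 6 7)(5 10).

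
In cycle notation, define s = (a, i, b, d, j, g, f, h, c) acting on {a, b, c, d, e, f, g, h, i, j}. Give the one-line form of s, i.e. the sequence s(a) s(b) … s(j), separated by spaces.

Each element maps to the next entry in its cycle (wrapping to the front): a↦i, b↦d, c↦a, d↦j, e↦e, f↦h, g↦f, h↦c, i↦b, j↦g.
So the one-line form is i d a j e h f c b g.

i d a j e h f c b g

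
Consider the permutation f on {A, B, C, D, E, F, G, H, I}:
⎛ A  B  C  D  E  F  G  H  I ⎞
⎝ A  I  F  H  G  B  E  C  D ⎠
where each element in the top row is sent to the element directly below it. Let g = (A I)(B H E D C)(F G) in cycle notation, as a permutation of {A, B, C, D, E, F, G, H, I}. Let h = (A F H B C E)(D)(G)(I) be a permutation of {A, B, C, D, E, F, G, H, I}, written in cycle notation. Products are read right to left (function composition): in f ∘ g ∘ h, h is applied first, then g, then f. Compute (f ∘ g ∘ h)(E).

D

Chase E: h(E) = A; g(A) = I; f(I) = D. Hence (f ∘ g ∘ h)(E) = D.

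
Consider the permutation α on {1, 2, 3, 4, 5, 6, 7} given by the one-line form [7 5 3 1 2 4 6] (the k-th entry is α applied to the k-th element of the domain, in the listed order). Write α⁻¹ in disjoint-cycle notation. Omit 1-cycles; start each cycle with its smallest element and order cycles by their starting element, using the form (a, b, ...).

(1, 4, 6, 7)(2, 5)

The cycle decomposition of α is (1, 7, 6, 4)(2, 5).
Reversing each cycle (and rotating so the smallest element leads) gives α⁻¹ = (1, 4, 6, 7)(2, 5).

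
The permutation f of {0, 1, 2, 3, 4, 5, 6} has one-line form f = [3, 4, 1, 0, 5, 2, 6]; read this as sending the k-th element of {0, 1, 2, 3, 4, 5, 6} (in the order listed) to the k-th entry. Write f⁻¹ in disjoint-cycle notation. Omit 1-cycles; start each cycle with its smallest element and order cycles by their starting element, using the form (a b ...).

First write f in disjoint cycles: (0 3)(1 4 5 2).
Reversing each cycle (and rotating so the smallest element leads) gives f⁻¹ = (0 3)(1 2 5 4).

(0 3)(1 2 5 4)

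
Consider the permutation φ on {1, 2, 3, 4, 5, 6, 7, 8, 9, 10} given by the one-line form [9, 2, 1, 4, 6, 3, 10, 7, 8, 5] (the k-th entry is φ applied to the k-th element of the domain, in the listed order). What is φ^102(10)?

8

Tracing 10 → 5 → … returns to 10 after 8 steps, so 10 lies in an 8-cycle (1 9 8 7 10 5 6 3).
Powers repeat with period 8 on this cycle, and 102 mod 8 = 6, so φ^102(10) = φ^6(10).
Stepping 6 places around the cycle: 10 → 5 → 6 → 3 → 1 → 9 → 8.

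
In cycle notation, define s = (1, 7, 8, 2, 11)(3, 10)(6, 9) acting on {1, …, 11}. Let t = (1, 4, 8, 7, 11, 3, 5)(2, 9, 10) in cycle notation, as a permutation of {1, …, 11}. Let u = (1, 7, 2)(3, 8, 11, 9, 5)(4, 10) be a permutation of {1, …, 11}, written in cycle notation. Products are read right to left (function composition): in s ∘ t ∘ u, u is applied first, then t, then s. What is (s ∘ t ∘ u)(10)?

2

(s ∘ t ∘ u)(10) = s(t(u(10))). u(10) = 4, then t(4) = 8, then s(8) = 2, so the result is 2.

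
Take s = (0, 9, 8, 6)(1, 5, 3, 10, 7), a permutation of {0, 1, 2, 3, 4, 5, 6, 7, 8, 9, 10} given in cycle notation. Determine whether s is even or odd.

odd

The cycle lengths are 5, 4, 1, 1.
A cycle is odd iff its length is even; s has 1 even-length cycle, so sgn(s) = (−1)^1 and s is odd.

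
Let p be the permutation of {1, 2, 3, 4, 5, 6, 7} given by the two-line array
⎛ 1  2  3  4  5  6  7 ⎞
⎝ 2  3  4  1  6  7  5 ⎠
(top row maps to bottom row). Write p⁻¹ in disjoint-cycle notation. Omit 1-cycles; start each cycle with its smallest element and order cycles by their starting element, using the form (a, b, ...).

(1, 4, 3, 2)(5, 7, 6)

First write p in disjoint cycles: (1, 2, 3, 4)(5, 6, 7).
The inverse reverses every cycle; in canonical form, p⁻¹ = (1, 4, 3, 2)(5, 7, 6).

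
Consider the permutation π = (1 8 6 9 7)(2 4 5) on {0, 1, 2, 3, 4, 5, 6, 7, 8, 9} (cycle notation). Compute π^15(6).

6 lies in the 5-cycle (1 8 6 9 7).
On a 5-cycle, π^5 is the identity, so π^15 = π^0 there (15 ≡ 0 mod 5).
So π^15(6) = 6.

6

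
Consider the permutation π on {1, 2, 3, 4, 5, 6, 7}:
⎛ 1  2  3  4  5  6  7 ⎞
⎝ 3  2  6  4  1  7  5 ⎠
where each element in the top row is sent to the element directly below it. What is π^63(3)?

Tracing 3 → 6 → … returns to 3 after 5 steps, so 3 lies in a 5-cycle (1, 3, 6, 7, 5).
Since the cycle has length 5, π^63 acts on it the same as π^3 (63 mod 5 = 3).
Advancing 3 steps from 3: 3 → 6 → 7 → 5.

5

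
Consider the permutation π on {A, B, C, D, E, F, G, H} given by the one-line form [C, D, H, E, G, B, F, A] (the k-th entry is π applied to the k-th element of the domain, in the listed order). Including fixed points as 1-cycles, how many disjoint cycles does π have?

2

The cycle decomposition is (A, C, H)(B, D, E, G, F), which has 2 cycles (counting 1-cycles).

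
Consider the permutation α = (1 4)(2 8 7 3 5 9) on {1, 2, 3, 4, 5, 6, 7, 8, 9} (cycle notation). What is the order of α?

6

The disjoint cycles have lengths 6, 2, 1.
The order is lcm(6, 2) = 6.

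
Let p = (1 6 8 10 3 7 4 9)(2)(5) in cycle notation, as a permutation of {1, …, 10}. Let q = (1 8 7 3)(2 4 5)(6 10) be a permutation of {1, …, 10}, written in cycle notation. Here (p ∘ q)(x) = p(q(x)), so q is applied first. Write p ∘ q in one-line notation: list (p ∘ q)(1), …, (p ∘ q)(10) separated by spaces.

Chase each element through q then p: 1 → 8 → 10; 2 → 4 → 9; 3 → 1 → 6; 4 → 5 → 5; 5 → 2 → 2; 6 → 10 → 3; 7 → 3 → 7; 8 → 7 → 4; 9 → 9 → 1; 10 → 6 → 8.
So p ∘ q in one-line form is 10 9 6 5 2 3 7 4 1 8.

10 9 6 5 2 3 7 4 1 8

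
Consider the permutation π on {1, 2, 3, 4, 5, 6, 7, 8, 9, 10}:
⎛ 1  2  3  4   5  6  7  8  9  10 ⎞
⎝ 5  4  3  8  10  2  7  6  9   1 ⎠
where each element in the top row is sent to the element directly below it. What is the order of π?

The disjoint-cycle form of π has cycle lengths 4, 3, 1, 1, 1.
The order is lcm(4, 3) = 12.

12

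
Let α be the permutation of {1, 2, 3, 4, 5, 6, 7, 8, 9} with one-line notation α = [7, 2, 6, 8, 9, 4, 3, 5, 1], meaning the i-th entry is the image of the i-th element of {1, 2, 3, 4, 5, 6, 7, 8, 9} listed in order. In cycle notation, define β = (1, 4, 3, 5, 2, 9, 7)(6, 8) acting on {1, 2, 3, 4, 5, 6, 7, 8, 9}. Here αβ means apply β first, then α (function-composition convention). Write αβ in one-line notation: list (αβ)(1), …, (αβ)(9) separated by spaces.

8 1 9 6 2 5 7 4 3

Chase each element through β then α: 1 → 4 → 8; 2 → 9 → 1; 3 → 5 → 9; 4 → 3 → 6; 5 → 2 → 2; 6 → 8 → 5; 7 → 1 → 7; 8 → 6 → 4; 9 → 7 → 3.
So αβ in one-line form is 8 1 9 6 2 5 7 4 3.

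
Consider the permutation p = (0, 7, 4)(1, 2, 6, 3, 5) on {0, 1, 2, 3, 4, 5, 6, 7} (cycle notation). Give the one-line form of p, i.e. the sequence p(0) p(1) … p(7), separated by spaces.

Reading each image from the cycles: 0→7, 1→2, 2→6, 3→5, 4→0, 5→1, 6→3, 7→4.
Listing these in domain order gives 7 2 6 5 0 1 3 4.

7 2 6 5 0 1 3 4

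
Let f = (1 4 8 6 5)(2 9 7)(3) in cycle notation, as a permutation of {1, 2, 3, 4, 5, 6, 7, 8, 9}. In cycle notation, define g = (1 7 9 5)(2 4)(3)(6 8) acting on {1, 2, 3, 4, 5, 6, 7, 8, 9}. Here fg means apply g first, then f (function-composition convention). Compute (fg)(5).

4

(fg)(5) = f(g(5)). g(5) = 1, then f(1) = 4. So (fg)(5) = 4.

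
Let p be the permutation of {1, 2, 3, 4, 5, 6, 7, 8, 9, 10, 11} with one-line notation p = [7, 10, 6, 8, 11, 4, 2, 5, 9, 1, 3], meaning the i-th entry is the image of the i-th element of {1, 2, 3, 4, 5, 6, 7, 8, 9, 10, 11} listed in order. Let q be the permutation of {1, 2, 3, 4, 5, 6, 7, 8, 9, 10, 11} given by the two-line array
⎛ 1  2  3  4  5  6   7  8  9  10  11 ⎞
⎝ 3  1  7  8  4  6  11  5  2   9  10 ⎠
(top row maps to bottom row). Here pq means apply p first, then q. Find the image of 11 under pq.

7

p(11) = 3, then q(3) = 7; composing gives (pq)(11) = 7.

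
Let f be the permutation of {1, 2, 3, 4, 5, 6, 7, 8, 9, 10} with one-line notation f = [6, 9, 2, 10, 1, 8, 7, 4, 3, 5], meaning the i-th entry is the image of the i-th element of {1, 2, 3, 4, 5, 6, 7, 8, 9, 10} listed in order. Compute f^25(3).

2

Tracing 3 → 2 → … returns to 3 after 3 steps, so 3 lies in a 3-cycle (2, 9, 3).
On a 3-cycle, f^3 is the identity, so f^25 = f^1 there (25 ≡ 1 mod 3).
Stepping 1 place around the cycle: 3 → 2.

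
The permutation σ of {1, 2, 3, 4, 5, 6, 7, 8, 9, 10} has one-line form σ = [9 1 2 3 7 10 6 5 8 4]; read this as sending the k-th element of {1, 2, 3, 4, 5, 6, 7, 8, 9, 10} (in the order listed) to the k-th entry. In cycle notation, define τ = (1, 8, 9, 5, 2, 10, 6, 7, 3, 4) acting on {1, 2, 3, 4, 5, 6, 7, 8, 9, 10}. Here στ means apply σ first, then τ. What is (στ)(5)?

3

First apply σ: σ(5) = 7, then τ(7) = 3. Thus (στ)(5) = 3.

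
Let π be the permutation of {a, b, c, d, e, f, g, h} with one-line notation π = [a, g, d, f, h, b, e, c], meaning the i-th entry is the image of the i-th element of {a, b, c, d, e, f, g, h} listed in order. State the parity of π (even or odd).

even

In disjoint-cycle form the cycle lengths are 7, 1.
A cycle is odd iff its length is even; π has 0 even-length cycles, so sgn(π) = (−1)^0 and π is even.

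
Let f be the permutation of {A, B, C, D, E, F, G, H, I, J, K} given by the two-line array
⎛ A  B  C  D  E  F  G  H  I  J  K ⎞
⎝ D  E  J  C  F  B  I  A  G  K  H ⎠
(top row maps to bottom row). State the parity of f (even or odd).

even

In disjoint-cycle form the cycle lengths are 6, 3, 2.
A cycle is odd iff its length is even; f has 2 even-length cycles, so sgn(f) = (−1)^2 and f is even.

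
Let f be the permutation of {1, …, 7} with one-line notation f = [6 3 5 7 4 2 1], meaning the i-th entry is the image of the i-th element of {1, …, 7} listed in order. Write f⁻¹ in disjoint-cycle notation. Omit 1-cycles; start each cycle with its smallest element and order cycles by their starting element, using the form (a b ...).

(1 7 4 5 3 2 6)

The cycle decomposition of f is (1 6 2 3 5 4 7).
Reversing each cycle (and rotating so the smallest element leads) gives f⁻¹ = (1 7 4 5 3 2 6).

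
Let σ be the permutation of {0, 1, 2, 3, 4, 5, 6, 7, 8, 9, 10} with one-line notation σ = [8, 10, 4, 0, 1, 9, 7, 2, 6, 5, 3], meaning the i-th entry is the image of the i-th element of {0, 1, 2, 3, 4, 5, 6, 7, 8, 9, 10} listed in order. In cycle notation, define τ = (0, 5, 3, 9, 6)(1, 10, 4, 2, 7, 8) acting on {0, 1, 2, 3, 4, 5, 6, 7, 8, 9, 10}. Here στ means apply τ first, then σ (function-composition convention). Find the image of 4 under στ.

τ(4) = 2, then σ(2) = 4; composing gives (στ)(4) = 4.

4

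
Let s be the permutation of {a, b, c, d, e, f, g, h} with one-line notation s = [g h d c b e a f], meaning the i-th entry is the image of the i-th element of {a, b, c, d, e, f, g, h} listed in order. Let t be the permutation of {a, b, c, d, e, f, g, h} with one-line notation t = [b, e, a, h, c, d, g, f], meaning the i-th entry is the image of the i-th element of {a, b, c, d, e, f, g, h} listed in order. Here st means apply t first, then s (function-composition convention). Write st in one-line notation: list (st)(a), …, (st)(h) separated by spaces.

h b g f d c a e

(st)(x) = s(t(x)). Computing each image: s(t(a)) = s(b) = h, s(t(b)) = s(e) = b, s(t(c)) = s(a) = g, s(t(d)) = s(h) = f, s(t(e)) = s(c) = d, s(t(f)) = s(d) = c, s(t(g)) = s(g) = a, s(t(h)) = s(f) = e.
Hence st = [h b g f d c a e].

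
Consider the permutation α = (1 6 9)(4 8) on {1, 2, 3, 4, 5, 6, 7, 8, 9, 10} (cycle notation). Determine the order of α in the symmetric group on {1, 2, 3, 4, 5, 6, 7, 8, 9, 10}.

6

The cycle type of α is (3, 2, 1, 1, 1, 1, 1).
The order is lcm(3, 2) = 6.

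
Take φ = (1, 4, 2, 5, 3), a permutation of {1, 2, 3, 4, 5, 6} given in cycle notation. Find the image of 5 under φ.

In the cycle (1, 4, 2, 5, 3), 5 is followed by 3, so φ(5) = 3.

3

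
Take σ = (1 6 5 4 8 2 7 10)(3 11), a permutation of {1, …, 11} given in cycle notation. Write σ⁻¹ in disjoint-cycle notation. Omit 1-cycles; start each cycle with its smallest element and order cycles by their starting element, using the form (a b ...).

(1 10 7 2 8 4 5 6)(3 11)

Inverting a permutation written in cycle notation just reverses the order within every cycle.
After reversing and putting each cycle's least element first, σ⁻¹ = (1 10 7 2 8 4 5 6)(3 11).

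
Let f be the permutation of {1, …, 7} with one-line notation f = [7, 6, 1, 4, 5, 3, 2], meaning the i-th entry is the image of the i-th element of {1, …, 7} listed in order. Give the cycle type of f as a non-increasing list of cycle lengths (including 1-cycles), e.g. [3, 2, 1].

[5, 1, 1]

The disjoint cycles are (1 7 2 6 3)(4)(5), with lengths 5, 1, 1 in non-increasing order.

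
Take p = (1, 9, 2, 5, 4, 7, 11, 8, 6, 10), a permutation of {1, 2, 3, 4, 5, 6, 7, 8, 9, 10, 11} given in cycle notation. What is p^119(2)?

9

2 lies in the 10-cycle (1, 9, 2, 5, 4, 7, 11, 8, 6, 10).
On a 10-cycle, p^10 is the identity, so p^119 = p^9 there (119 ≡ 9 mod 10).
Stepping 9 places around the cycle: 2 → 5 → 4 → 7 → 11 → 8 → 6 → 10 → 1 → 9.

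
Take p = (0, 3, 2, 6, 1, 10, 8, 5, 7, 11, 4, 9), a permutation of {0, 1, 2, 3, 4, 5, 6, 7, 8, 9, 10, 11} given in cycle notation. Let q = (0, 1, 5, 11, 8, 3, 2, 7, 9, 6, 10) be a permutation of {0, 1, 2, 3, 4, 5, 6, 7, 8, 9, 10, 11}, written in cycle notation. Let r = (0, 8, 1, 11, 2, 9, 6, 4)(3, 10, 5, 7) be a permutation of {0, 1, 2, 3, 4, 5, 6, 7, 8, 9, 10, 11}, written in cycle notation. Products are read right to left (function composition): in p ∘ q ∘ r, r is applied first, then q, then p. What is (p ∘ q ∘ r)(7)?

6

Apply the permutations in order: r(7) = 3, then q(3) = 2, then p(2) = 6. So (p ∘ q ∘ r)(7) = 6.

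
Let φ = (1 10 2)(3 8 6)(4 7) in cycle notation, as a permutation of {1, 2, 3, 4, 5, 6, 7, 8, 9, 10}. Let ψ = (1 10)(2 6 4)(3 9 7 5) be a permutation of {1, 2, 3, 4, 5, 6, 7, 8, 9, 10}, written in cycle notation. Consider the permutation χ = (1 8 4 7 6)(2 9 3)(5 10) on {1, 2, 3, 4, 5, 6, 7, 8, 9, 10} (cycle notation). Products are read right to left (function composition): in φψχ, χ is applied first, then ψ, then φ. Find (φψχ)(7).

(φψχ)(7) = φ(ψ(χ(7))). χ(7) = 6, then ψ(6) = 4, then φ(4) = 7, so the result is 7.

7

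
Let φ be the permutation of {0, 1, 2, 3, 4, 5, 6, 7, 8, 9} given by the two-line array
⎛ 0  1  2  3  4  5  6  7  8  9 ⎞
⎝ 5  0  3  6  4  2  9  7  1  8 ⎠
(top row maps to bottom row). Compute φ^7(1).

Tracing 1 → 0 → … returns to 1 after 8 steps, so 1 lies in an 8-cycle (0, 5, 2, 3, 6, 9, 8, 1).
Advancing 7 steps from 1: 1 → 0 → 5 → 2 → 3 → 6 → 9 → 8.

8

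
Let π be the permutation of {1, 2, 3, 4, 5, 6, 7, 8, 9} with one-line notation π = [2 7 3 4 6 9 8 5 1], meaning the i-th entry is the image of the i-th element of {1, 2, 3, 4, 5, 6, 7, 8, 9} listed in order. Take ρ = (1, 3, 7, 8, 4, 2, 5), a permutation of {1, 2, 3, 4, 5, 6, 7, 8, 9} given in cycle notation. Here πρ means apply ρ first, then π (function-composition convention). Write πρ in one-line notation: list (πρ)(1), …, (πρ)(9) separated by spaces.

(πρ)(x) = π(ρ(x)). Computing each image: π(ρ(1)) = π(3) = 3, π(ρ(2)) = π(5) = 6, π(ρ(3)) = π(7) = 8, π(ρ(4)) = π(2) = 7, π(ρ(5)) = π(1) = 2, π(ρ(6)) = π(6) = 9, π(ρ(7)) = π(8) = 5, π(ρ(8)) = π(4) = 4, π(ρ(9)) = π(9) = 1.
Hence πρ = [3 6 8 7 2 9 5 4 1].

3 6 8 7 2 9 5 4 1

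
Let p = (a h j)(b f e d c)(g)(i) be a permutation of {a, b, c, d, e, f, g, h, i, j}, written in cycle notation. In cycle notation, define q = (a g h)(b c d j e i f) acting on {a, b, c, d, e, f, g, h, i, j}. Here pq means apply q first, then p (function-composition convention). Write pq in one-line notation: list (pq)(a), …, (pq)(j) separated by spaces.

g b c a i f j h e d

For each element, apply q then p: a → g → g; b → c → b; c → d → c; d → j → a; e → i → i; f → b → f; g → h → j; h → a → h; i → f → e; j → e → d.
So pq in one-line form is g b c a i f j h e d.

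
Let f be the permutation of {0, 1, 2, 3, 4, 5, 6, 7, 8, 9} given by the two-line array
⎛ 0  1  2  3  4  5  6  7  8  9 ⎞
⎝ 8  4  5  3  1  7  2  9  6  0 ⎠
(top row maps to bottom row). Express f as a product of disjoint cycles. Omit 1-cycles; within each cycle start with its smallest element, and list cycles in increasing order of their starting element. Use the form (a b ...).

Iterating f from 0 gives 0 → 8 → 6 → 2 → 5 → 7 → 9 → 0; that is the 7-cycle (0 8 6 2 5 7 9).
Continuing from each remaining unvisited element yields (0 8 6 2 5 7 9)(1 4).

(0 8 6 2 5 7 9)(1 4)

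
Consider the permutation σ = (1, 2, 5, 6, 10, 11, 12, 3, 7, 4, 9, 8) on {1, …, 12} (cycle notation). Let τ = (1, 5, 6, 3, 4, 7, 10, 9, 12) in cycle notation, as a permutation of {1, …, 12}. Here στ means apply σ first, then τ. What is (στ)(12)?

4

σ(12) = 3, then τ(3) = 4; composing gives (στ)(12) = 4.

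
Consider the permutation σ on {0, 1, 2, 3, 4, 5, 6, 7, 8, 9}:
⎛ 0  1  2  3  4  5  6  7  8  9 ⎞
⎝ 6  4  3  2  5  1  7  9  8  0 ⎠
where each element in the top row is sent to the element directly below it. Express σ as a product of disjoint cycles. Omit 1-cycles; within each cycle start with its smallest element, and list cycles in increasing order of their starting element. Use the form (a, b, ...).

Start at 0 and follow images: 0 → 6 → 7 → 9 → 0, giving the cycle (0, 6, 7, 9).
Continuing from each remaining unvisited element yields (0, 6, 7, 9)(1, 4, 5)(2, 3).

(0, 6, 7, 9)(1, 4, 5)(2, 3)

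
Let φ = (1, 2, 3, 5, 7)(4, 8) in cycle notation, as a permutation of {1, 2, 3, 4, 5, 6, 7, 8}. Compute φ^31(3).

5

3 lies in the 5-cycle (1, 2, 3, 5, 7).
On a 5-cycle, φ^5 is the identity, so φ^31 = φ^1 there (31 ≡ 1 mod 5).
Stepping 1 place around the cycle: 3 → 5.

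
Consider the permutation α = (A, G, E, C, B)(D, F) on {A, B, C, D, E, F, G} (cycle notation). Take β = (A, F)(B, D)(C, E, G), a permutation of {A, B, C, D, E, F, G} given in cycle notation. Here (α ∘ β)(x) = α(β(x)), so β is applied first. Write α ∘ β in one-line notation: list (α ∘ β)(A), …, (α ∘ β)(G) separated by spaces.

(α ∘ β)(x) = α(β(x)). Computing each image: α(β(A)) = α(F) = D, α(β(B)) = α(D) = F, α(β(C)) = α(E) = C, α(β(D)) = α(B) = A, α(β(E)) = α(G) = E, α(β(F)) = α(A) = G, α(β(G)) = α(C) = B.
Hence α ∘ β = [D F C A E G B].

D F C A E G B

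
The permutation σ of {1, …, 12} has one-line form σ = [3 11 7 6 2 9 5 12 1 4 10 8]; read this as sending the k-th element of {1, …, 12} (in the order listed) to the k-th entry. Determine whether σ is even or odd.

even

In disjoint-cycle form the cycle lengths are 10, 2.
A cycle is odd iff its length is even; σ has 2 even-length cycles, so sgn(σ) = (−1)^2 and σ is even.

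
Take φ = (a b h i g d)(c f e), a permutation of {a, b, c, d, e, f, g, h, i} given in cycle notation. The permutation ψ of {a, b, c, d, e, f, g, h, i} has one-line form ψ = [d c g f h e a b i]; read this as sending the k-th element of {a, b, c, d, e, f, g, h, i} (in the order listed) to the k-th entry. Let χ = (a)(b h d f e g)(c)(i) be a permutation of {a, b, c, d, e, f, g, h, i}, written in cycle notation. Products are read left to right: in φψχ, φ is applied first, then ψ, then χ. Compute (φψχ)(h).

i

Apply the permutations in order: φ(h) = i, then ψ(i) = i, then χ(i) = i. So (φψχ)(h) = i.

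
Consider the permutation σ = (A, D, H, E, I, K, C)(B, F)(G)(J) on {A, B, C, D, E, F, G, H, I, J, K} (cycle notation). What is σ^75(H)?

H lies in the 7-cycle (A, D, H, E, I, K, C).
On a 7-cycle, σ^7 is the identity, so σ^75 = σ^5 there (75 ≡ 5 mod 7).
Advancing 5 steps from H: H → E → I → K → C → A.

A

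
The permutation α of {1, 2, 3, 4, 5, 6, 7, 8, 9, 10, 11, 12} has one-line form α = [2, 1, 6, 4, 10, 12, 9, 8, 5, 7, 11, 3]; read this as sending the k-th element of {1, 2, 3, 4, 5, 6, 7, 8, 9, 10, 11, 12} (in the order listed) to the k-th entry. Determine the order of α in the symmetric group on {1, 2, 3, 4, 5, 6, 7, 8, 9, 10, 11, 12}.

Writing α as disjoint cycles, the cycle lengths are 4, 3, 2, 1, 1, 1.
The order is lcm(4, 3, 2) = 12.

12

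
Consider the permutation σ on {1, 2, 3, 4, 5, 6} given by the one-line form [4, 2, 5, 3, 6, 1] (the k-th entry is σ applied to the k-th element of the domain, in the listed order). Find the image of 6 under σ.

6 is element number 6 of the domain, and entry number 6 of the one-line form is 1, so σ(6) = 1.

1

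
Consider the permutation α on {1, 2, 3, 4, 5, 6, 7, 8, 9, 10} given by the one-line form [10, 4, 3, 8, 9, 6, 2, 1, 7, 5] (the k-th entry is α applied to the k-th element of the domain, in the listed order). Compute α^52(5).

Tracing 5 → 9 → … returns to 5 after 8 steps, so 5 lies in an 8-cycle (1 10 5 9 7 2 4 8).
On an 8-cycle, α^8 is the identity, so α^52 = α^4 there (52 ≡ 4 mod 8).
Advancing 4 steps from 5: 5 → 9 → 7 → 2 → 4.

4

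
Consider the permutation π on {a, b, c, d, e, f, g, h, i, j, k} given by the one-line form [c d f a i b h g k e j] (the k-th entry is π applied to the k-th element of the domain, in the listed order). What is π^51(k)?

Tracing k → j → … returns to k after 4 steps, so k lies in a 4-cycle (e, i, k, j).
Since the cycle has length 4, π^51 acts on it the same as π^3 (51 mod 4 = 3).
Stepping 3 places around the cycle: k → j → e → i.

i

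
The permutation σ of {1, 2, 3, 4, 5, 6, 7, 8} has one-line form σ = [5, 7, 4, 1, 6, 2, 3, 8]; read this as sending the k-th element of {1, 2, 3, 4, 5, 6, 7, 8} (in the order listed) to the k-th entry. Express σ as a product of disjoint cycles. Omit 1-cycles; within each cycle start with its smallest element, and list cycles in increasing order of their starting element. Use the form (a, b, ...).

(1, 5, 6, 2, 7, 3, 4)

Iterating σ from 1 gives 1 → 5 → 6 → 2 → 7 → 3 → 4 → 1; that is the 7-cycle (1, 5, 6, 2, 7, 3, 4).
Continuing from each remaining unvisited element yields (1, 5, 6, 2, 7, 3, 4).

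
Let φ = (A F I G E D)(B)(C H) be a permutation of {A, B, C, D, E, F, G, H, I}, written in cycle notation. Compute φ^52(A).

A lies in the 6-cycle (A F I G E D).
On a 6-cycle, φ^6 is the identity, so φ^52 = φ^4 there (52 ≡ 4 mod 6).
Stepping 4 places around the cycle: A → F → I → G → E.

E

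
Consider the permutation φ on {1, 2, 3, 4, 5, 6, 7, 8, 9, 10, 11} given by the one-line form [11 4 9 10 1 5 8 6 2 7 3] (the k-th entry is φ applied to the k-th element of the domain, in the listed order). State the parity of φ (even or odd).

In disjoint-cycle form the cycle lengths are 11.
A cycle is odd iff its length is even; φ has 0 even-length cycles, so sgn(φ) = (−1)^0 and φ is even.

even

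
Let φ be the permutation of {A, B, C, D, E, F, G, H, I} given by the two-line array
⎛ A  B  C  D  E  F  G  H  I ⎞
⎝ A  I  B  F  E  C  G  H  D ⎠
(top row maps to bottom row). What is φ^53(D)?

Tracing D → F → … returns to D after 5 steps, so D lies in a 5-cycle (B, I, D, F, C).
Powers repeat with period 5 on this cycle, and 53 mod 5 = 3, so φ^53(D) = φ^3(D).
Advancing 3 steps from D: D → F → C → B.

B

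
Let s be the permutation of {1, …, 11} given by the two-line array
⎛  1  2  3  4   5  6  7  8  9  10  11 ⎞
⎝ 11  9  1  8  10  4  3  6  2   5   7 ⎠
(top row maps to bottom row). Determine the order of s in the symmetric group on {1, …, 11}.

The disjoint-cycle form of s has cycle lengths 4, 3, 2, 2.
Since disjoint cycles commute, ord(s) = lcm(4, 3, 2, 2) = 12.

12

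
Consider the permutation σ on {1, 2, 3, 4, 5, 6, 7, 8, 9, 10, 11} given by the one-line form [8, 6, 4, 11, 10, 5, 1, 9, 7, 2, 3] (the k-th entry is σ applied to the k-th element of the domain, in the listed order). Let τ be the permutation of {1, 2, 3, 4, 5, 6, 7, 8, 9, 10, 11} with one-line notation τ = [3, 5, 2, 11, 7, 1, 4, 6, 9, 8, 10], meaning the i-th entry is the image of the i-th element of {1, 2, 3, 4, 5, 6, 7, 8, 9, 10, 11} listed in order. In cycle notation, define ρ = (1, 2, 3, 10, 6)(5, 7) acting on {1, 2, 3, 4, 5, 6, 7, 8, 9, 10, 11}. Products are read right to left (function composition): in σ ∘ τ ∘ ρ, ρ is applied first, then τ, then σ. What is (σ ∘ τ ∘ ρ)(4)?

Apply the permutations in order: ρ(4) = 4, then τ(4) = 11, then σ(11) = 3. So (σ ∘ τ ∘ ρ)(4) = 3.

3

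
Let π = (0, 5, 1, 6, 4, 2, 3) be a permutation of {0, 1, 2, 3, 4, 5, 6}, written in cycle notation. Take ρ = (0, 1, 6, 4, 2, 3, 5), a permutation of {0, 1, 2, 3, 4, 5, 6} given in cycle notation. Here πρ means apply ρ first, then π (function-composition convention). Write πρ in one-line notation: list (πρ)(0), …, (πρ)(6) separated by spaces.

Chase each element through ρ then π: 0 → 1 → 6; 1 → 6 → 4; 2 → 3 → 0; 3 → 5 → 1; 4 → 2 → 3; 5 → 0 → 5; 6 → 4 → 2.
So πρ in one-line form is 6 4 0 1 3 5 2.

6 4 0 1 3 5 2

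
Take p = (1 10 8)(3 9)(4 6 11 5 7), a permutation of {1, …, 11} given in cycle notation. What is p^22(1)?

10

1 lies in the 3-cycle (1 10 8).
Powers repeat with period 3 on this cycle, and 22 mod 3 = 1, so p^22(1) = p^1(1).
Stepping 1 place around the cycle: 1 → 10.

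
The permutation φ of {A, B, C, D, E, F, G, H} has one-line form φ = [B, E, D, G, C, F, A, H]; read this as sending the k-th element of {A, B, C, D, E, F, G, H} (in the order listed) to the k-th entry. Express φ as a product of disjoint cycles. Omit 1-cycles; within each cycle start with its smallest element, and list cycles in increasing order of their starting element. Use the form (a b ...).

(A B E C D G)

Iterating φ from A gives A → B → E → C → D → G → A; that is the 6-cycle (A B E C D G).
Repeating from the next unused element and collecting all non-trivial cycles gives (A B E C D G).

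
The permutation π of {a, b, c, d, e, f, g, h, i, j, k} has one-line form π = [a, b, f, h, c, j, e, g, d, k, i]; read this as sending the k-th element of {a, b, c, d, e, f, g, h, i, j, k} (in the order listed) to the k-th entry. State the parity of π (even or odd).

even

In disjoint-cycle form the cycle lengths are 9, 1, 1.
A cycle is odd iff its length is even; π has 0 even-length cycles, so sgn(π) = (−1)^0 and π is even.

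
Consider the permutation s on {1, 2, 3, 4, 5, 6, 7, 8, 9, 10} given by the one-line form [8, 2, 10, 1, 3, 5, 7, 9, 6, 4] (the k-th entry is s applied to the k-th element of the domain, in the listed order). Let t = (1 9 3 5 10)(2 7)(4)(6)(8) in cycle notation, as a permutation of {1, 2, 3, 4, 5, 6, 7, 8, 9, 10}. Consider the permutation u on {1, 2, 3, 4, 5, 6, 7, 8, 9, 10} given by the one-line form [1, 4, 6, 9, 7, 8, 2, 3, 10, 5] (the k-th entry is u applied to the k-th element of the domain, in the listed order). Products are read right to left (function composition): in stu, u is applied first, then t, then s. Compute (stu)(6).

Apply the permutations in order: u(6) = 8, then t(8) = 8, then s(8) = 9. So (stu)(6) = 9.

9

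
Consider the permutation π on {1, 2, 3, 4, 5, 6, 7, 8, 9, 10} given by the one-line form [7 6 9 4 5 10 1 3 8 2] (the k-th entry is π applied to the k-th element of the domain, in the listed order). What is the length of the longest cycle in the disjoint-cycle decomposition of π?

3

Decomposing into disjoint cycles gives (1, 7)(2, 6, 10)(3, 9, 8); the longest has length 3.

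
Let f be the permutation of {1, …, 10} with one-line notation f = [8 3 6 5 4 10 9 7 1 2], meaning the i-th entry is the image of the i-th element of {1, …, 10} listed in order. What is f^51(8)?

Tracing 8 → 7 → … returns to 8 after 4 steps, so 8 lies in a 4-cycle (1, 8, 7, 9).
Powers repeat with period 4 on this cycle, and 51 mod 4 = 3, so f^51(8) = f^3(8).
Advancing 3 steps from 8: 8 → 7 → 9 → 1.

1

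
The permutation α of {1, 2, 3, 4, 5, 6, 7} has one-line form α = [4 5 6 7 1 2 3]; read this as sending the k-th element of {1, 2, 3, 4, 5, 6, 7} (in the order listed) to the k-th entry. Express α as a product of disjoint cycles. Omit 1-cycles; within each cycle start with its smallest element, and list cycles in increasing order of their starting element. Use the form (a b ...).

(1 4 7 3 6 2 5)

Start at 1 and follow images: 1 → 4 → 7 → 3 → 6 → 2 → 5 → 1, giving the cycle (1 4 7 3 6 2 5).
Continuing from each remaining unvisited element yields (1 4 7 3 6 2 5).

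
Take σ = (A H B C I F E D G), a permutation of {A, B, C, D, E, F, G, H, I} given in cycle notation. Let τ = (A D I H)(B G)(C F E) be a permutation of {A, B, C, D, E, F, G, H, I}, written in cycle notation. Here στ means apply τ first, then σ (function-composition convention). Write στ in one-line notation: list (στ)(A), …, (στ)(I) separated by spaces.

For each element, apply τ then σ: A → D → G; B → G → A; C → F → E; D → I → F; E → C → I; F → E → D; G → B → C; H → A → H; I → H → B.
So στ in one-line form is G A E F I D C H B.

G A E F I D C H B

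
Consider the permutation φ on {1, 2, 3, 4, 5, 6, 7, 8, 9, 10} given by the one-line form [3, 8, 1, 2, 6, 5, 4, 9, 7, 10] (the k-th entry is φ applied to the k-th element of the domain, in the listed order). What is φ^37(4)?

Tracing 4 → 2 → … returns to 4 after 5 steps, so 4 lies in a 5-cycle (2, 8, 9, 7, 4).
Since the cycle has length 5, φ^37 acts on it the same as φ^2 (37 mod 5 = 2).
Advancing 2 steps from 4: 4 → 2 → 8.

8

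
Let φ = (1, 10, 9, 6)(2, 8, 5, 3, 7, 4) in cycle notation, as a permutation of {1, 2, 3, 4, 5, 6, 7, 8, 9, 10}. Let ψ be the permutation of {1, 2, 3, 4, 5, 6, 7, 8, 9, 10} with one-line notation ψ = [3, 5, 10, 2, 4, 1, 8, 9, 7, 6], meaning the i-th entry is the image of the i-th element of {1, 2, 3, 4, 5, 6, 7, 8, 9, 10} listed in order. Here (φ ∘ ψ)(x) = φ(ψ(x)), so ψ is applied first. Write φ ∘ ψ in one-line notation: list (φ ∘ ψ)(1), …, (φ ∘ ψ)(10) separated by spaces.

7 3 9 8 2 10 5 6 4 1

(φ ∘ ψ)(x) = φ(ψ(x)). Computing each image: φ(ψ(1)) = φ(3) = 7, φ(ψ(2)) = φ(5) = 3, φ(ψ(3)) = φ(10) = 9, φ(ψ(4)) = φ(2) = 8, φ(ψ(5)) = φ(4) = 2, φ(ψ(6)) = φ(1) = 10, φ(ψ(7)) = φ(8) = 5, φ(ψ(8)) = φ(9) = 6, φ(ψ(9)) = φ(7) = 4, φ(ψ(10)) = φ(6) = 1.
Hence φ ∘ ψ = [7 3 9 8 2 10 5 6 4 1].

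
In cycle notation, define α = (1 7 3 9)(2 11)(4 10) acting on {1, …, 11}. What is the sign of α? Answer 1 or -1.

The cycle lengths are 4, 2, 2, 1, 1, 1.
A cycle of length ℓ contributes ℓ−1 transpositions, so α is a product of 3 + 1 + 1 = 5 transpositions — odd.

-1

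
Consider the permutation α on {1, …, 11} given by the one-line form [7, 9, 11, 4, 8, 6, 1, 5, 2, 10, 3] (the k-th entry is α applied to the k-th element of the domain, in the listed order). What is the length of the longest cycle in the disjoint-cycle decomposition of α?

Decomposing into disjoint cycles gives (1, 7)(2, 9)(3, 11)(5, 8); the longest has length 2.

2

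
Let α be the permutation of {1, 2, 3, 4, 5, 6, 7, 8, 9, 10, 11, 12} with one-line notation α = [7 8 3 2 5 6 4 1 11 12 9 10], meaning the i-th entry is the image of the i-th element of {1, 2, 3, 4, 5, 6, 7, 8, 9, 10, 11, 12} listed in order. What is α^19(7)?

1

Tracing 7 → 4 → … returns to 7 after 5 steps, so 7 lies in a 5-cycle (1, 7, 4, 2, 8).
Powers repeat with period 5 on this cycle, and 19 mod 5 = 4, so α^19(7) = α^4(7).
Advancing 4 steps from 7: 7 → 4 → 2 → 8 → 1.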